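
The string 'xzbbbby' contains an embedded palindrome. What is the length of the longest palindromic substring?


Scanning 'xzbbbby' for palindromic substrings.
Substring at positions 2-5: 'bbbb'.
Check: reverse('bbbb') = 'bbbb' -> palindrome confirmed.
Neighbouring characters ('z' / 'y') break symmetry, so it cannot extend further.
No longer palindromic substring exists; longest length = 4

4


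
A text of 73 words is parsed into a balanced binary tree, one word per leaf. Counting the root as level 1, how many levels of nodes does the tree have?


In a balanced binary tree with n leaves the deepest leaf is ceil(log2(n)) edges below the root,
so counting node levels inclusive of root and leaves gives ceil(log2(n)) + 1 levels.
log2(73) = 6.1898
ceil(6.1898) = 7
levels = 7 + 1 = 8

8


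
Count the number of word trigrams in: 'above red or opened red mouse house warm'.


Word trigrams from [8] words:
  Trigram 1: (above red or)
  Trigram 2: (red or opened)
  Trigram 3: (or opened red)
  Trigram 4: (opened red mouse)
  Trigram 5: (red mouse house)
  Trigram 6: (mouse house warm)
Total word trigrams: 8 - 2 = 6

6


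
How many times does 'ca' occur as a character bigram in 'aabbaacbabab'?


Scanning 'aabbaacbabab' for bigram 'ca':
  Position 0: 'aa' -> no
  Position 1: 'ab' -> no
  Position 2: 'bb' -> no
  Position 3: 'ba' -> no
  Position 4: 'aa' -> no
  Position 5: 'ac' -> no
  Position 6: 'cb' -> no
  Position 7: 'ba' -> no
  Position 8: 'ab' -> no
  Position 9: 'ba' -> no
  Position 10: 'ab' -> no
Total matches: 0

0


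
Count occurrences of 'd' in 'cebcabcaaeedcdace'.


Scanning 'cebcabcaaeedcdace' for 'd':
  Position 11: 'd' -> MATCH (count: 1)
  Position 13: 'd' -> MATCH (count: 2)
Total occurrences of 'd': 2

2


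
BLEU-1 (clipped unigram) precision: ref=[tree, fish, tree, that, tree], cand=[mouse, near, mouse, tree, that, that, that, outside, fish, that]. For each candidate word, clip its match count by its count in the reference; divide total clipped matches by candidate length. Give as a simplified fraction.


Reference word counts: {'fish': 1, 'that': 1, 'tree': 3}
Checking each candidate word (with clipping):
  'mouse' -> not in reference -> no match (matches: 0)
  'near' -> not in reference -> no match (matches: 0)
  'mouse' -> not in reference -> no match (matches: 0)
  'tree' -> in reference (ref count 3, used 1/3) -> match (matches: 1)
  'that' -> in reference (ref count 1, used 1/1) -> match (matches: 2)
  'that' -> ref count 1 already used up (1/1) -> clipped, no match (matches: 2)
  'that' -> ref count 1 already used up (1/1) -> clipped, no match (matches: 2)
  'outside' -> not in reference -> no match (matches: 2)
  'fish' -> in reference (ref count 1, used 1/1) -> match (matches: 3)
  'that' -> ref count 1 already used up (1/1) -> clipped, no match (matches: 3)
Clipped matches: 3, Candidate length: 10
Precision = 3/10

3/10


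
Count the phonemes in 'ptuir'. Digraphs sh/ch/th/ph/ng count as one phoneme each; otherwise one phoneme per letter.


Parsing 'ptuir' greedily, digraphs first:
  'p' -> consonant phoneme (phonemes so far: 1)
  't' -> consonant phoneme (phonemes so far: 2)
  'u' -> vowel phoneme (phonemes so far: 3)
  'i' -> vowel phoneme (phonemes so far: 4)
  'r' -> consonant phoneme (phonemes so far: 5)
Total phonemes: 5

5


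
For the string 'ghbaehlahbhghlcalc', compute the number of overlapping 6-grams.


String 'ghbaehlahbhghlcalc' has length L = 18.
Number of overlapping n-grams = L - n + 1
Substituting: 18 - 6 + 1 = 13

13


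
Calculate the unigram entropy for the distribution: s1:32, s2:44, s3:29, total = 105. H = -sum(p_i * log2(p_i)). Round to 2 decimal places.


Computing entropy H = -sum(p_i * log2(p_i)):
  s1: p = 32/105 = 0.3048, -p*log2(p) = 0.5224
  s2: p = 44/105 = 0.4190, -p*log2(p) = 0.5258
  s3: p = 29/105 = 0.2762, -p*log2(p) = 0.5127
H = sum of terms = 1.5609
Rounded to 2 decimals: 1.56

1.56


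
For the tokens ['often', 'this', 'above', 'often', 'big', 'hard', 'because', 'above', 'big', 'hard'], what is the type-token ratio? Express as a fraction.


Tokens: 10
Unique types: ('above', 'because', 'big', 'hard', 'often', 'this') = 6
TTR = 6/10
Simplify: divide both by 2 -> 3/5
TTR = 3/5

3/5


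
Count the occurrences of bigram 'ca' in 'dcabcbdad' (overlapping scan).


Scanning 'dcabcbdad' for bigram 'ca':
  Position 0: 'dc' -> no
  Position 1: 'ca' -> MATCH
  Position 2: 'ab' -> no
  Position 3: 'bc' -> no
  Position 4: 'cb' -> no
  Position 5: 'bd' -> no
  Position 6: 'da' -> no
  Position 7: 'ad' -> no
Total matches: 1

1


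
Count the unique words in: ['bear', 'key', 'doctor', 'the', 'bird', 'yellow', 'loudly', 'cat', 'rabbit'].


Listing all tokens and tracking unique types:
  Token 1: 'bear' -> NEW (unique so far: 1)
  Token 2: 'key' -> NEW (unique so far: 2)
  Token 3: 'doctor' -> NEW (unique so far: 3)
  Token 4: 'the' -> NEW (unique so far: 4)
  Token 5: 'bird' -> NEW (unique so far: 5)
  Token 6: 'yellow' -> NEW (unique so far: 6)
  Token 7: 'loudly' -> NEW (unique so far: 7)
  Token 8: 'cat' -> NEW (unique so far: 8)
  Token 9: 'rabbit' -> NEW (unique so far: 9)
Unique types: ('bear', 'bird', 'cat', 'doctor', 'key', 'loudly', 'rabbit', 'the', 'yellow')
Vocabulary size: 9

9


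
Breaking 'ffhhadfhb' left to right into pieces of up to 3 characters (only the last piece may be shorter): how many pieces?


'ffhhadfhb' has 9 characters.
Chunking with max size 3:
  Chunk 1: 'ffh' (positions 0-2)
  Chunk 2: 'had' (positions 3-5)
  Chunk 3: 'fhb' (positions 6-8)
Total chunks: ceil(9 / 3) = 3

3


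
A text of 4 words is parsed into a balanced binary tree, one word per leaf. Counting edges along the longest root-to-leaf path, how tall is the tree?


In a balanced binary tree with n leaves the deepest leaf is ceil(log2(n)) edges below the root.
log2(4) = 2.0000
ceil(2.0000) = 2
height (edges) = 2

2


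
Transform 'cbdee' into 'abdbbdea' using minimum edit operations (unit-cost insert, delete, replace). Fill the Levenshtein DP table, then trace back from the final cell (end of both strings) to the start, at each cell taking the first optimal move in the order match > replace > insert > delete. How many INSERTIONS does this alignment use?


Edit distance = 5. Backtracking from cell (5, 8) with preference match > replace > insert > delete,
then listing the resulting alignment 'cbdee' -> 'abdbbdea' left to right:
  Step 1: insert 'a' [insertion #1]
  Step 2: insert 'b' [insertion #2]
  Step 3: insert 'd' [insertion #3]
  Step 4: replace c->b
  Step 5: keep 'b'
  Step 6: keep 'd'
  Step 7: keep 'e'
  Step 8: replace e->a
Total insertions: 3

3


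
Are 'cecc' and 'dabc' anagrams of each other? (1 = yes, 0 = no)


Sort characters of 'cecc': 'ccce'
Sort characters of 'dabc': 'abcd'
Sorted forms differ -> they are NOT anagrams
Result: 0

0


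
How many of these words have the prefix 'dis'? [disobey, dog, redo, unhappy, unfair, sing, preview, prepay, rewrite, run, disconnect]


Checking each word for prefix 'dis':
  'disobey' -> YES, starts with 'dis' (count: 1)
  'dog' -> no (count: 1)
  'redo' -> no (count: 1)
  'unhappy' -> no (count: 1)
  'unfair' -> no (count: 1)
  'sing' -> no (count: 1)
  'preview' -> no (count: 1)
  'prepay' -> no (count: 1)
  'rewrite' -> no (count: 1)
  'run' -> no (count: 1)
  'disconnect' -> YES, starts with 'dis' (count: 2)
Total with prefix 'dis': 2

2


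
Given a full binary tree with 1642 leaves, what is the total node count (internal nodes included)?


Leaf nodes (terminals): 1642
Internal nodes = n - 1 = 1642 - 1 = 1641
Total = leaves + internal = 1642 + 1641 = 3283

3283


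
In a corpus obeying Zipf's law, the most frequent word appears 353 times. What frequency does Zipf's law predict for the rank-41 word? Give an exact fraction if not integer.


Zipf's law: freq(rank) = f1 / rank
f1 = 353, rank = 41
freq = 353 / 41
GCD(353, 41) = 1
Simplified: 353/41

353/41


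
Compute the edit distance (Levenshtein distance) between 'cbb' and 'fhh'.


Building DP table for s1='cbb' (len 3) and s2='fhh' (len 3):
       f  h  h
    0  1  2  3
  c 1  1  2  3
  b 2  2  2  3
  b 3  3  3  3
Edit distance = dp[3][3] = 3

3


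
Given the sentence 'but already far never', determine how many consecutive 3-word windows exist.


Word trigrams from [4] words:
  Trigram 1: (but already far)
  Trigram 2: (already far never)
Total word trigrams: 4 - 2 = 2

2


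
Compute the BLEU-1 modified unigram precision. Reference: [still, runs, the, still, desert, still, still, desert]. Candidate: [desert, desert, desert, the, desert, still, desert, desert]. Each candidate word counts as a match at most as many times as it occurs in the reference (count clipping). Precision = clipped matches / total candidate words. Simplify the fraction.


Reference word counts: {'desert': 2, 'runs': 1, 'still': 4, 'the': 1}
Checking each candidate word (with clipping):
  'desert' -> in reference (ref count 2, used 1/2) -> match (matches: 1)
  'desert' -> in reference (ref count 2, used 2/2) -> match (matches: 2)
  'desert' -> ref count 2 already used up (2/2) -> clipped, no match (matches: 2)
  'the' -> in reference (ref count 1, used 1/1) -> match (matches: 3)
  'desert' -> ref count 2 already used up (2/2) -> clipped, no match (matches: 3)
  'still' -> in reference (ref count 4, used 1/4) -> match (matches: 4)
  'desert' -> ref count 2 already used up (2/2) -> clipped, no match (matches: 4)
  'desert' -> ref count 2 already used up (2/2) -> clipped, no match (matches: 4)
Clipped matches: 4, Candidate length: 8
Precision = 4/8 = 1/2

1/2


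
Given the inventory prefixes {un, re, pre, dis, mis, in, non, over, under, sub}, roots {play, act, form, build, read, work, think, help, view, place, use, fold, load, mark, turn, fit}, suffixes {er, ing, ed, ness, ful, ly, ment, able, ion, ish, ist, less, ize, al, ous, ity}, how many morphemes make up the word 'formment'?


Segmenting 'formment' against the inventory:
  'form' -> root (morpheme 1)
  'ment' -> suffix (morpheme 2)
Total morphemes: 2

2


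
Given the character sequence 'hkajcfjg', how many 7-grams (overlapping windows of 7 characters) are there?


String 'hkajcfjg' has length L = 8.
Number of overlapping n-grams = L - n + 1
Substituting: 8 - 7 + 1 = 2

2


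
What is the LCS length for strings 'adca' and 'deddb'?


DP table for LCS of 'adca' and 'deddb':
       d  e  d  d  b
    0  0  0  0  0  0
  a 0  0  0  0  0  0
  d 0  1  1  1  1  1
  c 0  1  1  1  1  1
  a 0  1  1  1  1  1
LCS: 'd'
LCS length = 1

1


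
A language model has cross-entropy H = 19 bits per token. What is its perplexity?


Perplexity formula: PP = 2^H
H = 19
PP = 2^19
PP = 2^19 = 524288

524288


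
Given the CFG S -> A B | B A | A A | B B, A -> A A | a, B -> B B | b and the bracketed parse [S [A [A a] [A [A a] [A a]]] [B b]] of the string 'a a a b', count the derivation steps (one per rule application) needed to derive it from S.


Every bracketed nonterminal node [X ...] in the tree is produced by exactly one rule application.
Reading the tree off as a leftmost derivation:
  Step 1: S  =>  A B   (applied S -> A B)
  Step 2: A B  =>  A A B   (applied A -> A A)
  Step 3: A A B  =>  a A B   (applied A -> a)
  Step 4: a A B  =>  a A A B   (applied A -> A A)
  Step 5: a A A B  =>  a a A B   (applied A -> a)
  Step 6: a a A B  =>  a a a B   (applied A -> a)
  Step 7: a a a B  =>  a a a b   (applied B -> b)
Final yield: a a a b
Total rewrite steps: 7

7


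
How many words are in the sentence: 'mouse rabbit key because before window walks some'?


Counting words by splitting on spaces:
  Word 1: 'mouse'
  Word 2: 'rabbit'
  Word 3: 'key'
  Word 4: 'because'
  Word 5: 'before'
  Word 6: 'window'
  Word 7: 'walks'
  Word 8: 'some'
Total words: 8

8


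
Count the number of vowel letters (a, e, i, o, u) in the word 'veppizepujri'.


Scanning each character of 'veppizepujri':
  Position 1: 'v' -> consonant (running count: 0)
  Position 2: 'e' -> vowel (running count: 1)
  Position 3: 'p' -> consonant (running count: 1)
  Position 4: 'p' -> consonant (running count: 1)
  Position 5: 'i' -> vowel (running count: 2)
  Position 6: 'z' -> consonant (running count: 2)
  Position 7: 'e' -> vowel (running count: 3)
  Position 8: 'p' -> consonant (running count: 3)
  Position 9: 'u' -> vowel (running count: 4)
  Position 10: 'j' -> consonant (running count: 4)
  Position 11: 'r' -> consonant (running count: 4)
  Position 12: 'i' -> vowel (running count: 5)
Total vowels: 5

5


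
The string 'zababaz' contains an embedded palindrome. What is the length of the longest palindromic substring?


Scanning 'zababaz' for palindromic substrings.
Substring at positions 0-6: 'zababaz'.
Check: reverse('zababaz') = 'zababaz' -> palindrome confirmed.
No longer palindromic substring exists; longest length = 7

7


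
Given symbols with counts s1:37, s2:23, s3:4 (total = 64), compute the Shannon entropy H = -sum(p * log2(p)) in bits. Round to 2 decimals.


Computing entropy H = -sum(p_i * log2(p_i)):
  s1: p = 37/64 = 0.5781, -p*log2(p) = 0.4570
  s2: p = 23/64 = 0.3594, -p*log2(p) = 0.5306
  s3: p = 4/64 = 0.0625, -p*log2(p) = 0.2500
H = sum of terms = 1.2376
Rounded to 2 decimals: 1.24

1.24


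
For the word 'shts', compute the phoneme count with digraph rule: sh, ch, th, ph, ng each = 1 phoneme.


Parsing 'shts' greedily, digraphs first:
  'sh' -> digraph (1 consonant phoneme) (phonemes so far: 1)
  't' -> consonant phoneme (phonemes so far: 2)
  's' -> consonant phoneme (phonemes so far: 3)
Total phonemes: 3

3


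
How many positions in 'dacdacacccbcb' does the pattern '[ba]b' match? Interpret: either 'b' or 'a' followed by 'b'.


Pattern: [ba]b means either 'b' or 'a' followed by 'b'.
Scanning 'dacdacacccbcb' position-by-position:
  Pos 0: window 'da' -> no
  Pos 1: window 'ac' -> no
  Pos 2: window 'cd' -> no
  Pos 3: window 'da' -> no
  Pos 4: window 'ac' -> no
  Pos 5: window 'ca' -> no
  Pos 6: window 'ac' -> no
  Pos 7: window 'cc' -> no
  Pos 8: window 'cc' -> no
  Pos 9: window 'cb' -> no
  Pos 10: window 'bc' -> no
  Pos 11: window 'cb' -> no
  Pos 12: window 'b' -> no
Total matches: 0

0


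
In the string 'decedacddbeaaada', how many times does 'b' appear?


Scanning 'decedacddbeaaada' for 'b':
  Position 9: 'b' -> MATCH (count: 1)
Total occurrences of 'b': 1

1


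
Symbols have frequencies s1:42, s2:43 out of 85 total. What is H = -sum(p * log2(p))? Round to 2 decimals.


Computing entropy H = -sum(p_i * log2(p_i)):
  s1: p = 42/85 = 0.4941, -p*log2(p) = 0.5026
  s2: p = 43/85 = 0.5059, -p*log2(p) = 0.4973
H = sum of terms = 0.9999
Rounded to 2 decimals: 1.00

1.00


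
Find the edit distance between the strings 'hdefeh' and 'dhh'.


Building DP table for s1='hdefeh' (len 6) and s2='dhh' (len 3):
       d  h  h
    0  1  2  3
  h 1  1  1  2
  d 2  1  2  2
  e 3  2  2  3
  f 4  3  3  3
  e 5  4  4  4
  h 6  5  4  4
Edit distance = dp[6][3] = 4

4


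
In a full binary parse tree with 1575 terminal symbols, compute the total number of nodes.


Leaf nodes (terminals): 1575
Internal nodes = n - 1 = 1575 - 1 = 1574
Total = leaves + internal = 1575 + 1574 = 3149

3149


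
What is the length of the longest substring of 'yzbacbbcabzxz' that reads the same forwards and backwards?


Scanning 'yzbacbbcabzxz' for palindromic substrings.
Substring at positions 1-10: 'zbacbbcabz'.
Check: reverse('zbacbbcabz') = 'zbacbbcabz' -> palindrome confirmed.
Neighbouring characters ('y' / 'x') break symmetry, so it cannot extend further.
No longer palindromic substring exists; longest length = 10

10


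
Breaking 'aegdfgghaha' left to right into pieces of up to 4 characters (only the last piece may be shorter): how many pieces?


'aegdfgghaha' has 11 characters.
Chunking with max size 4:
  Chunk 1: 'aegd' (positions 0-3)
  Chunk 2: 'fggh' (positions 4-7)
  Chunk 3: 'aha' (positions 8-10)
Total chunks: ceil(11 / 4) = 3

3


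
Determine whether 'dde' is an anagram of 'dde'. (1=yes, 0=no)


Sort characters of 'dde': 'dde'
Sort characters of 'dde': 'dde'
Sorted forms match -> they ARE anagrams
Result: 1

1


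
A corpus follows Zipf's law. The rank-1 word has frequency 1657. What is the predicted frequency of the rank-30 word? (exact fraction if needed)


Zipf's law: freq(rank) = f1 / rank
f1 = 1657, rank = 30
freq = 1657 / 30
GCD(1657, 30) = 1
Simplified: 1657/30

1657/30


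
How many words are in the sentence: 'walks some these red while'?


Counting words by splitting on spaces:
  Word 1: 'walks'
  Word 2: 'some'
  Word 3: 'these'
  Word 4: 'red'
  Word 5: 'while'
Total words: 5

5


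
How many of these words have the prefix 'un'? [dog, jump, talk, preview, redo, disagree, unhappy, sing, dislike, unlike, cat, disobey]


Checking each word for prefix 'un':
  'dog' -> no (count: 0)
  'jump' -> no (count: 0)
  'talk' -> no (count: 0)
  'preview' -> no (count: 0)
  'redo' -> no (count: 0)
  'disagree' -> no (count: 0)
  'unhappy' -> YES, starts with 'un' (count: 1)
  'sing' -> no (count: 1)
  'dislike' -> no (count: 1)
  'unlike' -> YES, starts with 'un' (count: 2)
  'cat' -> no (count: 2)
  'disobey' -> no (count: 2)
Total with prefix 'un': 2

2


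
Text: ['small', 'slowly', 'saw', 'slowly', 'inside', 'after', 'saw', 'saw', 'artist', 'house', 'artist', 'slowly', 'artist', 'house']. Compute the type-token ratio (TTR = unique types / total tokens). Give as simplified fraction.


Tokens: 14
Unique types: ('after', 'artist', 'house', 'inside', 'saw', 'slowly', 'small') = 7
TTR = 7/14
Simplify: divide both by 7 -> 1/2
TTR = 1/2

1/2


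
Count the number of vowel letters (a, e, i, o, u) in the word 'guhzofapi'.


Scanning each character of 'guhzofapi':
  Position 1: 'g' -> consonant (running count: 0)
  Position 2: 'u' -> vowel (running count: 1)
  Position 3: 'h' -> consonant (running count: 1)
  Position 4: 'z' -> consonant (running count: 1)
  Position 5: 'o' -> vowel (running count: 2)
  Position 6: 'f' -> consonant (running count: 2)
  Position 7: 'a' -> vowel (running count: 3)
  Position 8: 'p' -> consonant (running count: 3)
  Position 9: 'i' -> vowel (running count: 4)
Total vowels: 4

4


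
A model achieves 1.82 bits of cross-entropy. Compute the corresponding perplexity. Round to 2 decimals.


Perplexity formula: PP = 2^H
H = 1.82
PP = 2^1.82
Decompose: 2^1.82 = 2^1 * 2^0.82
2^1 = 2, 2^0.82 ~ 1.7654060
PP ~ 2 * 1.7654060 = 3.5308120
Rounded to 2 decimals: 3.53

3.53


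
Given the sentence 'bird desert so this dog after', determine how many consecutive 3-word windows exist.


Word trigrams from [6] words:
  Trigram 1: (bird desert so)
  Trigram 2: (desert so this)
  Trigram 3: (so this dog)
  Trigram 4: (this dog after)
Total word trigrams: 6 - 2 = 4

4


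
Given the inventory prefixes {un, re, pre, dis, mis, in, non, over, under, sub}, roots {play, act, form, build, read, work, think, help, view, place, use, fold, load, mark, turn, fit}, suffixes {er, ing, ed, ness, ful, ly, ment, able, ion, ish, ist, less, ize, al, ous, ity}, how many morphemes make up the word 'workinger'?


Segmenting 'workinger' against the inventory:
  'work' -> root (morpheme 1)
  'ing' -> suffix (morpheme 2)
  'er' -> suffix (morpheme 3)
Total morphemes: 3

3


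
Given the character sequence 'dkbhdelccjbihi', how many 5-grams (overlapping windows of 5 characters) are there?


String 'dkbhdelccjbihi' has length L = 14.
Number of overlapping n-grams = L - n + 1
Substituting: 14 - 5 + 1 = 10

10


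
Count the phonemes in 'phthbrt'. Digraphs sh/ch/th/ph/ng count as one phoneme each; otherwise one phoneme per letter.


Parsing 'phthbrt' greedily, digraphs first:
  'ph' -> digraph (1 consonant phoneme) (phonemes so far: 1)
  'th' -> digraph (1 consonant phoneme) (phonemes so far: 2)
  'b' -> consonant phoneme (phonemes so far: 3)
  'r' -> consonant phoneme (phonemes so far: 4)
  't' -> consonant phoneme (phonemes so far: 5)
Total phonemes: 5

5


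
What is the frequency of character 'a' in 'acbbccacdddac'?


Scanning 'acbbccacdddac' for 'a':
  Position 0: 'a' -> MATCH (count: 1)
  Position 6: 'a' -> MATCH (count: 2)
  Position 11: 'a' -> MATCH (count: 3)
Total occurrences of 'a': 3

3


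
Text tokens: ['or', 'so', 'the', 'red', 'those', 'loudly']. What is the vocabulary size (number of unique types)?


Listing all tokens and tracking unique types:
  Token 1: 'or' -> NEW (unique so far: 1)
  Token 2: 'so' -> NEW (unique so far: 2)
  Token 3: 'the' -> NEW (unique so far: 3)
  Token 4: 'red' -> NEW (unique so far: 4)
  Token 5: 'those' -> NEW (unique so far: 5)
  Token 6: 'loudly' -> NEW (unique so far: 6)
Unique types: ('loudly', 'or', 'red', 'so', 'the', 'those')
Vocabulary size: 6

6


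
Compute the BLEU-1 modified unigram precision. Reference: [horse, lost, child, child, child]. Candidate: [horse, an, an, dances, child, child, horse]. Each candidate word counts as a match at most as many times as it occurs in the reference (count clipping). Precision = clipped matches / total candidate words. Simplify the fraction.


Reference word counts: {'child': 3, 'horse': 1, 'lost': 1}
Checking each candidate word (with clipping):
  'horse' -> in reference (ref count 1, used 1/1) -> match (matches: 1)
  'an' -> not in reference -> no match (matches: 1)
  'an' -> not in reference -> no match (matches: 1)
  'dances' -> not in reference -> no match (matches: 1)
  'child' -> in reference (ref count 3, used 1/3) -> match (matches: 2)
  'child' -> in reference (ref count 3, used 2/3) -> match (matches: 3)
  'horse' -> ref count 1 already used up (1/1) -> clipped, no match (matches: 3)
Clipped matches: 3, Candidate length: 7
Precision = 3/7

3/7


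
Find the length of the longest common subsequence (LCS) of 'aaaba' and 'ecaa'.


DP table for LCS of 'aaaba' and 'ecaa':
       e  c  a  a
    0  0  0  0  0
  a 0  0  0  1  1
  a 0  0  0  1  2
  a 0  0  0  1  2
  b 0  0  0  1  2
  a 0  0  0  1  2
LCS: 'aa'
LCS length = 2

2


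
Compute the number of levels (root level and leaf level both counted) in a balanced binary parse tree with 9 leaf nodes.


In a balanced binary tree with n leaves the deepest leaf is ceil(log2(n)) edges below the root,
so counting node levels inclusive of root and leaves gives ceil(log2(n)) + 1 levels.
log2(9) = 3.1699
ceil(3.1699) = 4
levels = 4 + 1 = 5

5


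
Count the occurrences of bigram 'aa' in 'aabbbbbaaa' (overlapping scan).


Scanning 'aabbbbbaaa' for bigram 'aa':
  Position 0: 'aa' -> MATCH
  Position 1: 'ab' -> no
  Position 2: 'bb' -> no
  Position 3: 'bb' -> no
  Position 4: 'bb' -> no
  Position 5: 'bb' -> no
  Position 6: 'ba' -> no
  Position 7: 'aa' -> MATCH
  Position 8: 'aa' -> MATCH
Total matches: 3

3


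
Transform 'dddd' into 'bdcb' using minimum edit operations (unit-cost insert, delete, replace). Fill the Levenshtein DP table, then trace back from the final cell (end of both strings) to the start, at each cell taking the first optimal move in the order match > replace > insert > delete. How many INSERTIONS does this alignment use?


Edit distance = 3. Backtracking from cell (4, 4) with preference match > replace > insert > delete,
then listing the resulting alignment 'dddd' -> 'bdcb' left to right:
  Step 1: replace d->b
  Step 2: keep 'd'
  Step 3: replace d->c
  Step 4: replace d->b
Total insertions: 0

0


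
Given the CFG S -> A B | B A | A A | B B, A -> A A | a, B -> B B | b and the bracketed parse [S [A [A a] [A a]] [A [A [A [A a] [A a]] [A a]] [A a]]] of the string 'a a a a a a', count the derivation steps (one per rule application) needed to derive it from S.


Every bracketed nonterminal node [X ...] in the tree is produced by exactly one rule application.
Reading the tree off as a leftmost derivation:
  Step 1: S  =>  A A   (applied S -> A A)
  Step 2: A A  =>  A A A   (applied A -> A A)
  Step 3: A A A  =>  a A A   (applied A -> a)
  Step 4: a A A  =>  a a A   (applied A -> a)
  Step 5: a a A  =>  a a A A   (applied A -> A A)
  Step 6: a a A A  =>  a a A A A   (applied A -> A A)
  Step 7: a a A A A  =>  a a A A A A   (applied A -> A A)
  Step 8: a a A A A A  =>  a a a A A A   (applied A -> a)
  Step 9: a a a A A A  =>  a a a a A A   (applied A -> a)
  Step 10: a a a a A A  =>  a a a a a A   (applied A -> a)
  Step 11: a a a a a A  =>  a a a a a a   (applied A -> a)
Final yield: a a a a a a
Total rewrite steps: 11

11


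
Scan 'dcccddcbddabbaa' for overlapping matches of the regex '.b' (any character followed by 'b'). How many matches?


Pattern: .b means any character followed by 'b'.
Scanning 'dcccddcbddabbaa' position-by-position:
  Pos 0: window 'dc' -> no
  Pos 1: window 'cc' -> no
  Pos 2: window 'cc' -> no
  Pos 3: window 'cd' -> no
  Pos 4: window 'dd' -> no
  Pos 5: window 'dc' -> no
  Pos 6: window 'cb' -> MATCH
  Pos 7: window 'bd' -> no
  Pos 8: window 'dd' -> no
  Pos 9: window 'da' -> no
  Pos 10: window 'ab' -> MATCH
  Pos 11: window 'bb' -> MATCH
  Pos 12: window 'ba' -> no
  Pos 13: window 'aa' -> no
  Pos 14: window 'a' -> no
Total matches: 3

3


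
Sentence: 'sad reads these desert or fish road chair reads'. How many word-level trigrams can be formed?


Word trigrams from [9] words:
  Trigram 1: (sad reads these)
  Trigram 2: (reads these desert)
  Trigram 3: (these desert or)
  Trigram 4: (desert or fish)
  Trigram 5: (or fish road)
  Trigram 6: (fish road chair)
  Trigram 7: (road chair reads)
Total word trigrams: 9 - 2 = 7

7


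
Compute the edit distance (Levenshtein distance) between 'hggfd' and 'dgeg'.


Building DP table for s1='hggfd' (len 5) and s2='dgeg' (len 4):
       d  g  e  g
    0  1  2  3  4
  h 1  1  2  3  4
  g 2  2  1  2  3
  g 3  3  2  2  2
  f 4  4  3  3  3
  d 5  4  4  4  4
Edit distance = dp[5][4] = 4

4


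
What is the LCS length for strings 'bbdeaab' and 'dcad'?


DP table for LCS of 'bbdeaab' and 'dcad':
       d  c  a  d
    0  0  0  0  0
  b 0  0  0  0  0
  b 0  0  0  0  0
  d 0  1  1  1  1
  e 0  1  1  1  1
  a 0  1  1  2  2
  a 0  1  1  2  2
  b 0  1  1  2  2
LCS: 'da'
LCS length = 2

2


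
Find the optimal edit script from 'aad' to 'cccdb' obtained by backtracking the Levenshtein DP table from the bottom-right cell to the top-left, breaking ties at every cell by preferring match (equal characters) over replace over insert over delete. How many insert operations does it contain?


Edit distance = 4. Backtracking from cell (3, 5) with preference match > replace > insert > delete,
then listing the resulting alignment 'aad' -> 'cccdb' left to right:
  Step 1: insert 'c' [insertion #1]
  Step 2: replace a->c
  Step 3: replace a->c
  Step 4: keep 'd'
  Step 5: insert 'b' [insertion #2]
Total insertions: 2

2


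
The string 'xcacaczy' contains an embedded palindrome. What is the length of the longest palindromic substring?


Scanning 'xcacaczy' for palindromic substrings.
Substring at positions 1-5: 'cacac'.
Check: reverse('cacac') = 'cacac' -> palindrome confirmed.
Neighbouring characters ('x' / 'z') break symmetry, so it cannot extend further.
No longer palindromic substring exists; longest length = 5

5


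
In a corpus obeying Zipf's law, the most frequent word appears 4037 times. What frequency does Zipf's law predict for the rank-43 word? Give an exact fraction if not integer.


Zipf's law: freq(rank) = f1 / rank
f1 = 4037, rank = 43
freq = 4037 / 43
GCD(4037, 43) = 1
Simplified: 4037/43

4037/43


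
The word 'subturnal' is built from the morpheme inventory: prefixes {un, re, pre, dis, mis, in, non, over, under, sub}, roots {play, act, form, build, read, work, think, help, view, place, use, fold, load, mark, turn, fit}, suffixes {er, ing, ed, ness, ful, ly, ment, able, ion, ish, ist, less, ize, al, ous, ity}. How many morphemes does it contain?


Segmenting 'subturnal' against the inventory:
  'sub' -> prefix (morpheme 1)
  'turn' -> root (morpheme 2)
  'al' -> suffix (morpheme 3)
Total morphemes: 3

3


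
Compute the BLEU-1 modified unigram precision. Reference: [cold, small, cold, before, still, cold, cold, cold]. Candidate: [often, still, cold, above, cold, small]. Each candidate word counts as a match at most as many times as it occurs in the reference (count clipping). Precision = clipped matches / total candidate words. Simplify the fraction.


Reference word counts: {'before': 1, 'cold': 5, 'small': 1, 'still': 1}
Checking each candidate word (with clipping):
  'often' -> not in reference -> no match (matches: 0)
  'still' -> in reference (ref count 1, used 1/1) -> match (matches: 1)
  'cold' -> in reference (ref count 5, used 1/5) -> match (matches: 2)
  'above' -> not in reference -> no match (matches: 2)
  'cold' -> in reference (ref count 5, used 2/5) -> match (matches: 3)
  'small' -> in reference (ref count 1, used 1/1) -> match (matches: 4)
Clipped matches: 4, Candidate length: 6
Precision = 4/6 = 2/3

2/3


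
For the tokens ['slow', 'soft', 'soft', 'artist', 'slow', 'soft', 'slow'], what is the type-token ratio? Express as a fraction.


Tokens: 7
Unique types: ('artist', 'slow', 'soft') = 3
TTR = 3/7
Already in lowest terms.

3/7


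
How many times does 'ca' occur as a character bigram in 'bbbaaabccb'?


Scanning 'bbbaaabccb' for bigram 'ca':
  Position 0: 'bb' -> no
  Position 1: 'bb' -> no
  Position 2: 'ba' -> no
  Position 3: 'aa' -> no
  Position 4: 'aa' -> no
  Position 5: 'ab' -> no
  Position 6: 'bc' -> no
  Position 7: 'cc' -> no
  Position 8: 'cb' -> no
Total matches: 0

0


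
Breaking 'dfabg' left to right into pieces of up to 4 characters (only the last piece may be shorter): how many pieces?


'dfabg' has 5 characters.
Chunking with max size 4:
  Chunk 1: 'dfab' (positions 0-3)
  Chunk 2: 'g' (positions 4-4)
Total chunks: ceil(5 / 4) = 2

2


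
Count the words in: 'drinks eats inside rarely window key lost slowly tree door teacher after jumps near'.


Counting words by splitting on spaces:
  Word 1: 'drinks'
  Word 2: 'eats'
  Word 3: 'inside'
  Word 4: 'rarely'
  Word 5: 'window'
  Word 6: 'key'
  Word 7: 'lost'
  Word 8: 'slowly'
  Word 9: 'tree'
  Word 10: 'door'
  Word 11: 'teacher'
  Word 12: 'after'
  Word 13: 'jumps'
  Word 14: 'near'
Total words: 14

14


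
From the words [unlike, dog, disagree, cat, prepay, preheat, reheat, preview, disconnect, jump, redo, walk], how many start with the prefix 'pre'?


Checking each word for prefix 'pre':
  'unlike' -> no (count: 0)
  'dog' -> no (count: 0)
  'disagree' -> no (count: 0)
  'cat' -> no (count: 0)
  'prepay' -> YES, starts with 'pre' (count: 1)
  'preheat' -> YES, starts with 'pre' (count: 2)
  'reheat' -> no (count: 2)
  'preview' -> YES, starts with 'pre' (count: 3)
  'disconnect' -> no (count: 3)
  'jump' -> no (count: 3)
  'redo' -> no (count: 3)
  'walk' -> no (count: 3)
Total with prefix 'pre': 3

3


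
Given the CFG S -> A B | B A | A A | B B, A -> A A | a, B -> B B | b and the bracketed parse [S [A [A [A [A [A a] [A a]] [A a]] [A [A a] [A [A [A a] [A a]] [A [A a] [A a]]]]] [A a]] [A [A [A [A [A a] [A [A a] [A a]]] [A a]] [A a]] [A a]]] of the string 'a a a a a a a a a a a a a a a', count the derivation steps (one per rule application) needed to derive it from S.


Every bracketed nonterminal node [X ...] in the tree is produced by exactly one rule application.
Reading the tree off as a leftmost derivation:
  Step 1: S  =>  A A   (applied S -> A A)
  Step 2: A A  =>  A A A   (applied A -> A A)
  Step 3: A A A  =>  A A A A   (applied A -> A A)
  Step 4: A A A A  =>  A A A A A   (applied A -> A A)
  Step 5: A A A A A  =>  A A A A A A   (applied A -> A A)
  Step 6: A A A A A A  =>  a A A A A A   (applied A -> a)
  Step 7: a A A A A A  =>  a a A A A A   (applied A -> a)
  Step 8: a a A A A A  =>  a a a A A A   (applied A -> a)
  Step 9: a a a A A A  =>  a a a A A A A   (applied A -> A A)
  Step 10: a a a A A A A  =>  a a a a A A A   (applied A -> a)
  Step 11: a a a a A A A  =>  a a a a A A A A   (applied A -> A A)
  Step 12: a a a a A A A A  =>  a a a a A A A A A   (applied A -> A A)
  Step 13: a a a a A A A A A  =>  a a a a a A A A A   (applied A -> a)
  Step 14: a a a a a A A A A  =>  a a a a a a A A A   (applied A -> a)
  Step 15: a a a a a a A A A  =>  a a a a a a A A A A   (applied A -> A A)
  Step 16: a a a a a a A A A A  =>  a a a a a a a A A A   (applied A -> a)
  Step 17: a a a a a a a A A A  =>  a a a a a a a a A A   (applied A -> a)
  Step 18: a a a a a a a a A A  =>  a a a a a a a a a A   (applied A -> a)
  Step 19: a a a a a a a a a A  =>  a a a a a a a a a A A   (applied A -> A A)
  Step 20: a a a a a a a a a A A  =>  a a a a a a a a a A A A   (applied A -> A A)
  Step 21: a a a a a a a a a A A A  =>  a a a a a a a a a A A A A   (applied A -> A A)
  Step 22: a a a a a a a a a A A A A  =>  a a a a a a a a a A A A A A   (applied A -> A A)
  Step 23: a a a a a a a a a A A A A A  =>  a a a a a a a a a a A A A A   (applied A -> a)
  Step 24: a a a a a a a a a a A A A A  =>  a a a a a a a a a a A A A A A   (applied A -> A A)
  Step 25: a a a a a a a a a a A A A A A  =>  a a a a a a a a a a a A A A A   (applied A -> a)
  Step 26: a a a a a a a a a a a A A A A  =>  a a a a a a a a a a a a A A A   (applied A -> a)
  Step 27: a a a a a a a a a a a a A A A  =>  a a a a a a a a a a a a a A A   (applied A -> a)
  Step 28: a a a a a a a a a a a a a A A  =>  a a a a a a a a a a a a a a A   (applied A -> a)
  Step 29: a a a a a a a a a a a a a a A  =>  a a a a a a a a a a a a a a a   (applied A -> a)
Final yield: a a a a a a a a a a a a a a a
Total rewrite steps: 29

29


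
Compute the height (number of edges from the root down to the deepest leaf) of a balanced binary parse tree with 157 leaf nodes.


In a balanced binary tree with n leaves the deepest leaf is ceil(log2(n)) edges below the root.
log2(157) = 7.2946
ceil(7.2946) = 8
height (edges) = 8

8


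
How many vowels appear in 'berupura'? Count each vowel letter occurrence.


Scanning each character of 'berupura':
  Position 1: 'b' -> consonant (running count: 0)
  Position 2: 'e' -> vowel (running count: 1)
  Position 3: 'r' -> consonant (running count: 1)
  Position 4: 'u' -> vowel (running count: 2)
  Position 5: 'p' -> consonant (running count: 2)
  Position 6: 'u' -> vowel (running count: 3)
  Position 7: 'r' -> consonant (running count: 3)
  Position 8: 'a' -> vowel (running count: 4)
Total vowels: 4

4


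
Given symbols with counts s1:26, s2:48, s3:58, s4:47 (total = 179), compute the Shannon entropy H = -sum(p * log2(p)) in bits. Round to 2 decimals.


Computing entropy H = -sum(p_i * log2(p_i)):
  s1: p = 26/179 = 0.1453, -p*log2(p) = 0.4043
  s2: p = 48/179 = 0.2682, -p*log2(p) = 0.5092
  s3: p = 58/179 = 0.3240, -p*log2(p) = 0.5268
  s4: p = 47/179 = 0.2626, -p*log2(p) = 0.5066
H = sum of terms = 1.9469
Rounded to 2 decimals: 1.95

1.95


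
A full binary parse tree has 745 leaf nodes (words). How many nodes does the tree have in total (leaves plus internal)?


Leaf nodes (terminals): 745
Internal nodes = n - 1 = 745 - 1 = 744
Total = leaves + internal = 745 + 744 = 1489

1489


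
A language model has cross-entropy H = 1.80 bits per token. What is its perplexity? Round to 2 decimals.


Perplexity formula: PP = 2^H
H = 1.80
PP = 2^1.80
Decompose: 2^1.80 = 2^1 * 2^0.80
2^1 = 2, 2^0.80 ~ 1.7411011
PP ~ 2 * 1.7411011 = 3.4822022
Rounded to 2 decimals: 3.48

3.48


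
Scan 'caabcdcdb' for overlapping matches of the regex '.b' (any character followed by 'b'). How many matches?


Pattern: .b means any character followed by 'b'.
Scanning 'caabcdcdb' position-by-position:
  Pos 0: window 'ca' -> no
  Pos 1: window 'aa' -> no
  Pos 2: window 'ab' -> MATCH
  Pos 3: window 'bc' -> no
  Pos 4: window 'cd' -> no
  Pos 5: window 'dc' -> no
  Pos 6: window 'cd' -> no
  Pos 7: window 'db' -> MATCH
  Pos 8: window 'b' -> no
Total matches: 2

2


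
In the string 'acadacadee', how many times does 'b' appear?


Scanning 'acadacadee' for 'b':
  No matches found.
Total occurrences of 'b': 0

0


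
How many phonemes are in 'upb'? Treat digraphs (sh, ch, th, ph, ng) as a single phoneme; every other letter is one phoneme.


Parsing 'upb' greedily, digraphs first:
  'u' -> vowel phoneme (phonemes so far: 1)
  'p' -> consonant phoneme (phonemes so far: 2)
  'b' -> consonant phoneme (phonemes so far: 3)
Total phonemes: 3

3


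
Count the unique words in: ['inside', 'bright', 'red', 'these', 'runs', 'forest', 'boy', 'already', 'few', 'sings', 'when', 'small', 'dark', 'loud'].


Listing all tokens and tracking unique types:
  Token 1: 'inside' -> NEW (unique so far: 1)
  Token 2: 'bright' -> NEW (unique so far: 2)
  Token 3: 'red' -> NEW (unique so far: 3)
  Token 4: 'these' -> NEW (unique so far: 4)
  Token 5: 'runs' -> NEW (unique so far: 5)
  Token 6: 'forest' -> NEW (unique so far: 6)
  Token 7: 'boy' -> NEW (unique so far: 7)
  Token 8: 'already' -> NEW (unique so far: 8)
  Token 9: 'few' -> NEW (unique so far: 9)
  Token 10: 'sings' -> NEW (unique so far: 10)
  Token 11: 'when' -> NEW (unique so far: 11)
  Token 12: 'small' -> NEW (unique so far: 12)
  Token 13: 'dark' -> NEW (unique so far: 13)
  Token 14: 'loud' -> NEW (unique so far: 14)
Unique types: ('already', 'boy', 'bright', 'dark', 'few', 'forest', 'inside', 'loud', 'red', 'runs', 'sings', 'small', 'these', 'when')
Vocabulary size: 14

14


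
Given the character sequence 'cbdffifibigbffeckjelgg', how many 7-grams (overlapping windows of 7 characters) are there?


String 'cbdffifibigbffeckjelgg' has length L = 22.
Number of overlapping n-grams = L - n + 1
Substituting: 22 - 7 + 1 = 16

16


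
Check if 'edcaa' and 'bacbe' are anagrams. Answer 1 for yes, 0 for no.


Sort characters of 'edcaa': 'aacde'
Sort characters of 'bacbe': 'abbce'
Sorted forms differ -> they are NOT anagrams
Result: 0

0


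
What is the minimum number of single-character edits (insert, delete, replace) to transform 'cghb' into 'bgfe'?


Building DP table for s1='cghb' (len 4) and s2='bgfe' (len 4):
       b  g  f  e
    0  1  2  3  4
  c 1  1  2  3  4
  g 2  2  1  2  3
  h 3  3  2  2  3
  b 4  3  3  3  3
Edit distance = dp[4][4] = 3

3


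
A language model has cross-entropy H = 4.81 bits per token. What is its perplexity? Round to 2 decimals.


Perplexity formula: PP = 2^H
H = 4.81
PP = 2^4.81
Decompose: 2^4.81 = 2^4 * 2^0.81
2^4 = 16, 2^0.81 ~ 1.7532114
PP ~ 16 * 1.7532114 = 28.0513824
Rounded to 2 decimals: 28.05

28.05


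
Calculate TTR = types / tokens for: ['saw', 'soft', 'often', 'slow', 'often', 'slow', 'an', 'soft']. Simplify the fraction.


Tokens: 8
Unique types: ('an', 'often', 'saw', 'slow', 'soft') = 5
TTR = 5/8
Already in lowest terms.

5/8


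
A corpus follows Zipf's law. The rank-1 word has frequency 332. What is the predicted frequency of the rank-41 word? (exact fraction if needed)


Zipf's law: freq(rank) = f1 / rank
f1 = 332, rank = 41
freq = 332 / 41
GCD(332, 41) = 1
Simplified: 332/41

332/41


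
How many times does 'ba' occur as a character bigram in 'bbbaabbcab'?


Scanning 'bbbaabbcab' for bigram 'ba':
  Position 0: 'bb' -> no
  Position 1: 'bb' -> no
  Position 2: 'ba' -> MATCH
  Position 3: 'aa' -> no
  Position 4: 'ab' -> no
  Position 5: 'bb' -> no
  Position 6: 'bc' -> no
  Position 7: 'ca' -> no
  Position 8: 'ab' -> no
Total matches: 1

1


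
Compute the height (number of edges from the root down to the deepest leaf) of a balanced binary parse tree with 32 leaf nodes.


In a balanced binary tree with n leaves the deepest leaf is ceil(log2(n)) edges below the root.
log2(32) = 5.0000
ceil(5.0000) = 5
height (edges) = 5

5


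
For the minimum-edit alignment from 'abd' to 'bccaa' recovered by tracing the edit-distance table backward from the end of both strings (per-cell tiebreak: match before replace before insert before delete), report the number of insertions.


Edit distance = 5. Backtracking from cell (3, 5) with preference match > replace > insert > delete,
then listing the resulting alignment 'abd' -> 'bccaa' left to right:
  Step 1: insert 'b' [insertion #1]
  Step 2: insert 'c' [insertion #2]
  Step 3: replace a->c
  Step 4: replace b->a
  Step 5: replace d->a
Total insertions: 2

2
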